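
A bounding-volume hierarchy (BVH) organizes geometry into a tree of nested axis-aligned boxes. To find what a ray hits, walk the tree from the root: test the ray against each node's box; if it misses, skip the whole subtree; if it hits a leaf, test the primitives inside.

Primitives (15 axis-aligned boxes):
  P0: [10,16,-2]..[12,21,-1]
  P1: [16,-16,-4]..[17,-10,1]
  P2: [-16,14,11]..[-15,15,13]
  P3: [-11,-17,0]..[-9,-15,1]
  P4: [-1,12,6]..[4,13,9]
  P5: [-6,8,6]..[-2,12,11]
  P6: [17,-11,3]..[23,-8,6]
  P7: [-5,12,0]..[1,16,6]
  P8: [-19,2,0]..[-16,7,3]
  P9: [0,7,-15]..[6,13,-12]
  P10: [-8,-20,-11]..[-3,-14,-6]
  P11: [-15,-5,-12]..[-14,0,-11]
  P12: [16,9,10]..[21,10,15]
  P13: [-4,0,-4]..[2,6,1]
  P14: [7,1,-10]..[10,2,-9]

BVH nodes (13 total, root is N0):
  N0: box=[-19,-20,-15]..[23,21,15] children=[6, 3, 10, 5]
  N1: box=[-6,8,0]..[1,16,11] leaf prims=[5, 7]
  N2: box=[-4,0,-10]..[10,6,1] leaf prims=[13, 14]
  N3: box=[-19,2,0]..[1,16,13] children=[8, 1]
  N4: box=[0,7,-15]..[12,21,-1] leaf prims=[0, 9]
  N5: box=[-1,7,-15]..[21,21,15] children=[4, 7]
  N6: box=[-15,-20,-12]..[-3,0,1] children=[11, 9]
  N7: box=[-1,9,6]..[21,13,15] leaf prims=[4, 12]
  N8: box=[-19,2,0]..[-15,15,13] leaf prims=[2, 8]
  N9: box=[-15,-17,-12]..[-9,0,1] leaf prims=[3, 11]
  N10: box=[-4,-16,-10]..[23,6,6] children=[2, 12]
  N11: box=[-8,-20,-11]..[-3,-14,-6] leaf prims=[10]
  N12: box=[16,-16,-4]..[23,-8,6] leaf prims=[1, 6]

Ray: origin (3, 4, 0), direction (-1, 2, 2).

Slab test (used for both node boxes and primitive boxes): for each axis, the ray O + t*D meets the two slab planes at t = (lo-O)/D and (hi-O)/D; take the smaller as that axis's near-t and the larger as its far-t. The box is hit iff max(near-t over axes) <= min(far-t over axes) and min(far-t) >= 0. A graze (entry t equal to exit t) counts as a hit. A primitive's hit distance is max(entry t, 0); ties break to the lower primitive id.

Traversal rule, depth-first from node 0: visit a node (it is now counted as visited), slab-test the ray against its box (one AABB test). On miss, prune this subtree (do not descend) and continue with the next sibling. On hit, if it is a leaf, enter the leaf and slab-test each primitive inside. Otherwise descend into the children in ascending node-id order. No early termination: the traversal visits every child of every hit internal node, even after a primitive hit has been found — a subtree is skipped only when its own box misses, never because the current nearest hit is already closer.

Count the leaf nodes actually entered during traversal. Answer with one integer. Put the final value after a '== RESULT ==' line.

Traverse from the root:
N0 x:[-20,22] y:[-12,17/2] z:[-15/2,15/2] -> hit [-15/2,15/2], descend [3, 5, 6, 10]
  N3 x:[2,22] y:[-1,6] z:[0,13/2] -> hit [2,6], descend [1, 8]
    N1 x:[2,9] y:[2,6] z:[0,11/2] -> hit [2,11/2] leaf, test {P5(miss), P7(miss)}
    N8 x:[18,22] y:[-1,11/2] z:[0,13/2] -> miss, prune
  N5 x:[-18,4] y:[3/2,17/2] z:[-15/2,15/2] -> hit [3/2,4], descend [4, 7]
    N4 x:[-9,3] y:[3/2,17/2] z:[-15/2,-1/2] -> miss, prune
    N7 x:[-18,4] y:[5/2,9/2] z:[3,15/2] -> hit [3,4] leaf, test {P4@t=4, P12(miss)}
  N6 x:[6,18] y:[-12,-2] z:[-6,1/2] -> miss, prune
  N10 x:[-20,7] y:[-10,1] z:[-5,3] -> hit [-5,1], descend [2, 12]
    N2 x:[-7,7] y:[-2,1] z:[-5,1/2] -> hit [-2,1/2] leaf, test {P13(miss), P14(miss)}
    N12 x:[-20,-13] y:[-10,-6] z:[-2,3] -> miss, prune

Visited [0, 3, 1, 8, 5, 4, 7, 6, 10, 2, 12]. Tests: 11 box, 3 leaf. Nearest: P4.

== RESULT ==
3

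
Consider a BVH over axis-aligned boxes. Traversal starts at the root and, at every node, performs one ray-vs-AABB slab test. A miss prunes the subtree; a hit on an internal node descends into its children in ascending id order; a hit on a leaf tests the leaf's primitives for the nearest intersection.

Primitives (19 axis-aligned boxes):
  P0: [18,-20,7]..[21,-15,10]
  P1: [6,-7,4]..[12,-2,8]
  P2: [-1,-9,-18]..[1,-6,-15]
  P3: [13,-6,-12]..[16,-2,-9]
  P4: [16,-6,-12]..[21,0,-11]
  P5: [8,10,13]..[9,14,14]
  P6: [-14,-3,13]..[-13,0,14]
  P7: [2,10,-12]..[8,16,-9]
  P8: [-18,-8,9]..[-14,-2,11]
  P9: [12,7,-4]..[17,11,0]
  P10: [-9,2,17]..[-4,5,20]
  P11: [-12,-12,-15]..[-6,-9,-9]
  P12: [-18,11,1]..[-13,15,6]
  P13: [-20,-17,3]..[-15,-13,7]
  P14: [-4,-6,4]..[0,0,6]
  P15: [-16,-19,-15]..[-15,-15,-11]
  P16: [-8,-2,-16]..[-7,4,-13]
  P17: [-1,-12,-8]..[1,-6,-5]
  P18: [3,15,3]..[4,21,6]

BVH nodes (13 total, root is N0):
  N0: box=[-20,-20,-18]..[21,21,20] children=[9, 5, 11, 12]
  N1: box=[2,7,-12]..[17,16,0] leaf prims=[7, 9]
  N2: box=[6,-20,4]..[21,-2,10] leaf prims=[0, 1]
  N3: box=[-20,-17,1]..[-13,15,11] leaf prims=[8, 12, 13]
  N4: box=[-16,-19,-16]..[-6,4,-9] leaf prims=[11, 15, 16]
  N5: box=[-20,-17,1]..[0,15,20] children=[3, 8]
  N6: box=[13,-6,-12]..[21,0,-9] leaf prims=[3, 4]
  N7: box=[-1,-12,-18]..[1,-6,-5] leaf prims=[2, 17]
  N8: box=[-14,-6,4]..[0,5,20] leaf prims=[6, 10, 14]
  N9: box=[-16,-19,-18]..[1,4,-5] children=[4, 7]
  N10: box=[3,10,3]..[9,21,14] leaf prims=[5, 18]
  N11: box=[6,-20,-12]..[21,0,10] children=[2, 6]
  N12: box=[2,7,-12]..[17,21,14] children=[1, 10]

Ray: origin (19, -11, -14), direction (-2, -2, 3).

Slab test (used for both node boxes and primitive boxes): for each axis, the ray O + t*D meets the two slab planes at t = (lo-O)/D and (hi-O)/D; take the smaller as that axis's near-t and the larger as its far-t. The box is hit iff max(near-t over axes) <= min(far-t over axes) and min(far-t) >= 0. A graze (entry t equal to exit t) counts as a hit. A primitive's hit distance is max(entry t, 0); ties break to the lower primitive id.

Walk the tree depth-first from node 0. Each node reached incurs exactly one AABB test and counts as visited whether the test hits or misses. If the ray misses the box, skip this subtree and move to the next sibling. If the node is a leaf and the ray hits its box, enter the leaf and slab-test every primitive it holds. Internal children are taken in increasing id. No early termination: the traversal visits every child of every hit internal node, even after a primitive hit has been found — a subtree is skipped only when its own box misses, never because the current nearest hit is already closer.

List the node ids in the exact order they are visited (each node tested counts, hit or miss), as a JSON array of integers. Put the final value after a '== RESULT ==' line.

Walk:
N0 x:[-1,39/2] y:[-16,9/2] z:[-4/3,34/3] -> hit [-1,9/2], descend [5, 9, 11, 12]
  N5 x:[19/2,39/2] y:[-13,3] z:[5,34/3] -> miss, prune
  N9 x:[9,35/2] y:[-15/2,4] z:[-4/3,3] -> miss, prune
  N11 x:[-1,13/2] y:[-11/2,9/2] z:[2/3,8] -> hit [2/3,9/2], descend [2, 6]
    N2 x:[-1,13/2] y:[-9/2,9/2] z:[6,8] -> miss, prune
    N6 x:[-1,3] y:[-11/2,-5/2] z:[2/3,5/3] -> miss, prune
  N12 x:[1,17/2] y:[-16,-9] z:[2/3,28/3] -> miss, prune

order=[0, 5, 9, 11, 2, 6, 12]  |boxes|=7  |leaves|=0  hit=miss

== RESULT ==
[0, 5, 9, 11, 2, 6, 12]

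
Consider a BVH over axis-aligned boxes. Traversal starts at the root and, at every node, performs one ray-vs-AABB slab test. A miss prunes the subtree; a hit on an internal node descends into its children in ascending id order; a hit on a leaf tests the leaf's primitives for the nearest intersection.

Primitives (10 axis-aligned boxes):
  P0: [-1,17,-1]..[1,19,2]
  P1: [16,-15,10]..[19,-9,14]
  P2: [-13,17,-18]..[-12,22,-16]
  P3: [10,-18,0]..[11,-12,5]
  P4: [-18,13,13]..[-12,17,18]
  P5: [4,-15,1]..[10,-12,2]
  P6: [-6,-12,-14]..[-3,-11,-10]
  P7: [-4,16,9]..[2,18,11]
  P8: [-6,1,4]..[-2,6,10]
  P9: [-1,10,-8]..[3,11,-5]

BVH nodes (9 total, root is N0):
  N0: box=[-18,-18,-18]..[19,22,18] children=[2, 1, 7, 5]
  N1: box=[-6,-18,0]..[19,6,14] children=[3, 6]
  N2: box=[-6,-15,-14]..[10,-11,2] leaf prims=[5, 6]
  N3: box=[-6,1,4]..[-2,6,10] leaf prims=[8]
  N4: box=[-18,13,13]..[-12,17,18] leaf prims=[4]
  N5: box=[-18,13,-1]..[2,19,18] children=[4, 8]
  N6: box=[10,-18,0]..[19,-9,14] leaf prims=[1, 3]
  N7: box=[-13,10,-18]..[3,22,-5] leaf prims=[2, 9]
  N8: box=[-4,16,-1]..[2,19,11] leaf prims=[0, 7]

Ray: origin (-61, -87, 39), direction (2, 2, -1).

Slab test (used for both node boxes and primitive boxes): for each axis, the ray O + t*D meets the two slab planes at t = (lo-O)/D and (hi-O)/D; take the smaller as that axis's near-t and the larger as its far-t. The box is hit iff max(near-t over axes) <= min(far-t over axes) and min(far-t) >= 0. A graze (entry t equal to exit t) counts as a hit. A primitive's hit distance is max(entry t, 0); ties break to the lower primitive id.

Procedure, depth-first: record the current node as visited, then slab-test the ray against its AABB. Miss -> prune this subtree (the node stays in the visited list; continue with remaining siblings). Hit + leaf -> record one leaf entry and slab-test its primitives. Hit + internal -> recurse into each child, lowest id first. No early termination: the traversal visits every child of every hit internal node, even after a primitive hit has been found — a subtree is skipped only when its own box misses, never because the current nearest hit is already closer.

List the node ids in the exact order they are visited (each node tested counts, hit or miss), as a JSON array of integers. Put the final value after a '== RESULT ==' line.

Trace the traversal:
N0 x:[43/2,40] y:[69/2,109/2] z:[21,57] -> hit [69/2,40], descend [1, 2, 5, 7]
  N1 x:[55/2,40] y:[69/2,93/2] z:[25,39] -> hit [69/2,39], descend [3, 6]
    N3 x:[55/2,59/2] y:[44,93/2] z:[29,35] -> miss, prune
    N6 x:[71/2,40] y:[69/2,39] z:[25,39] -> hit [71/2,39] leaf, test {P1(miss), P3@t=71/2}
  N2 x:[55/2,71/2] y:[36,38] z:[37,53] -> miss, prune
  N5 x:[43/2,63/2] y:[50,53] z:[21,40] -> miss, prune
  N7 x:[24,32] y:[97/2,109/2] z:[44,57] -> miss, prune

order=[0, 1, 3, 6, 2, 5, 7]  |boxes|=7  |leaves|=1  hit=P3

== RESULT ==
[0, 1, 3, 6, 2, 5, 7]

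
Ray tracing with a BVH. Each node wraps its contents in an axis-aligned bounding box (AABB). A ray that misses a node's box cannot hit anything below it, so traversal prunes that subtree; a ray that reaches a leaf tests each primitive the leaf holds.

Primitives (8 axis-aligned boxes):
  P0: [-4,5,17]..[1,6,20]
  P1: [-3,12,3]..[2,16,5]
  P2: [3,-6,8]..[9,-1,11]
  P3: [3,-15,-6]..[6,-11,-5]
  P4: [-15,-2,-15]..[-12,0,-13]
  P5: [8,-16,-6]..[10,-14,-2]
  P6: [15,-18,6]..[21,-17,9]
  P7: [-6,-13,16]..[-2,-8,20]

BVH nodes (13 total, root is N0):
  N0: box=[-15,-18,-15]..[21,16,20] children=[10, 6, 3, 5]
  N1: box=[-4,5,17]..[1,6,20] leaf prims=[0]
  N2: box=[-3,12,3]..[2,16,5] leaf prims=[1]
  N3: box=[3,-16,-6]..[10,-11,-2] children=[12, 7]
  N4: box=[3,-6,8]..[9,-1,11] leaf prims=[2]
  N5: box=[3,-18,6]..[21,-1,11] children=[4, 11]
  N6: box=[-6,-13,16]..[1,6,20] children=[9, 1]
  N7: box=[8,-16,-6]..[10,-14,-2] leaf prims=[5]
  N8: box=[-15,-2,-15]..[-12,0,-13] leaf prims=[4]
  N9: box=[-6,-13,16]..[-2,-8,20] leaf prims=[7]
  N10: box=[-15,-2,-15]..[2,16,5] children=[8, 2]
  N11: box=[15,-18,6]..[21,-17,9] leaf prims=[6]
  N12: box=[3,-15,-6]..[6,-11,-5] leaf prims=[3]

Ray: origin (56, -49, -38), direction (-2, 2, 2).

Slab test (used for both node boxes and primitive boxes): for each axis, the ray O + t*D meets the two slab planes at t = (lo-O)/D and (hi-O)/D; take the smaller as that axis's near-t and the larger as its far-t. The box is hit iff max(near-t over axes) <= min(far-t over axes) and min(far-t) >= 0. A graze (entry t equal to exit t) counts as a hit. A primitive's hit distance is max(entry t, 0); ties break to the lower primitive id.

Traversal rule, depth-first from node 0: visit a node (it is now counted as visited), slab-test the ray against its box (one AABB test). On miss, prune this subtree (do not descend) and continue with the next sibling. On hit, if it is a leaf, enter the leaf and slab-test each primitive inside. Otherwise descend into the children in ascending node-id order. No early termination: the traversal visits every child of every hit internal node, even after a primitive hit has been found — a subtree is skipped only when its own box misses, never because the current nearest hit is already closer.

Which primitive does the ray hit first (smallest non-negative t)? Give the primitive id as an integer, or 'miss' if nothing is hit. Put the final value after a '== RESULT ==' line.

Traverse from the root:
N0 x:[35/2,71/2] y:[31/2,65/2] z:[23/2,29] -> hit [35/2,29], descend [3, 5, 6, 10]
  N3 x:[23,53/2] y:[33/2,19] z:[16,18] -> miss, prune
  N5 x:[35/2,53/2] y:[31/2,24] z:[22,49/2] -> hit [22,24], descend [4, 11]
    N4 x:[47/2,53/2] y:[43/2,24] z:[23,49/2] -> hit [47/2,24] leaf, test {P2@t=47/2}
    N11 x:[35/2,41/2] y:[31/2,16] z:[22,47/2] -> miss, prune
  N6 x:[55/2,31] y:[18,55/2] z:[27,29] -> hit [55/2,55/2], descend [1, 9]
    N1 x:[55/2,30] y:[27,55/2] z:[55/2,29] -> hit [55/2,55/2] leaf, test {P0@t=55/2}
    N9 x:[29,31] y:[18,41/2] z:[27,29] -> miss, prune
  N10 x:[27,71/2] y:[47/2,65/2] z:[23/2,43/2] -> miss, prune

Visited [0, 3, 5, 4, 11, 6, 1, 9, 10]. Tests: 9 box, 2 leaf. Nearest: P2.

== RESULT ==
2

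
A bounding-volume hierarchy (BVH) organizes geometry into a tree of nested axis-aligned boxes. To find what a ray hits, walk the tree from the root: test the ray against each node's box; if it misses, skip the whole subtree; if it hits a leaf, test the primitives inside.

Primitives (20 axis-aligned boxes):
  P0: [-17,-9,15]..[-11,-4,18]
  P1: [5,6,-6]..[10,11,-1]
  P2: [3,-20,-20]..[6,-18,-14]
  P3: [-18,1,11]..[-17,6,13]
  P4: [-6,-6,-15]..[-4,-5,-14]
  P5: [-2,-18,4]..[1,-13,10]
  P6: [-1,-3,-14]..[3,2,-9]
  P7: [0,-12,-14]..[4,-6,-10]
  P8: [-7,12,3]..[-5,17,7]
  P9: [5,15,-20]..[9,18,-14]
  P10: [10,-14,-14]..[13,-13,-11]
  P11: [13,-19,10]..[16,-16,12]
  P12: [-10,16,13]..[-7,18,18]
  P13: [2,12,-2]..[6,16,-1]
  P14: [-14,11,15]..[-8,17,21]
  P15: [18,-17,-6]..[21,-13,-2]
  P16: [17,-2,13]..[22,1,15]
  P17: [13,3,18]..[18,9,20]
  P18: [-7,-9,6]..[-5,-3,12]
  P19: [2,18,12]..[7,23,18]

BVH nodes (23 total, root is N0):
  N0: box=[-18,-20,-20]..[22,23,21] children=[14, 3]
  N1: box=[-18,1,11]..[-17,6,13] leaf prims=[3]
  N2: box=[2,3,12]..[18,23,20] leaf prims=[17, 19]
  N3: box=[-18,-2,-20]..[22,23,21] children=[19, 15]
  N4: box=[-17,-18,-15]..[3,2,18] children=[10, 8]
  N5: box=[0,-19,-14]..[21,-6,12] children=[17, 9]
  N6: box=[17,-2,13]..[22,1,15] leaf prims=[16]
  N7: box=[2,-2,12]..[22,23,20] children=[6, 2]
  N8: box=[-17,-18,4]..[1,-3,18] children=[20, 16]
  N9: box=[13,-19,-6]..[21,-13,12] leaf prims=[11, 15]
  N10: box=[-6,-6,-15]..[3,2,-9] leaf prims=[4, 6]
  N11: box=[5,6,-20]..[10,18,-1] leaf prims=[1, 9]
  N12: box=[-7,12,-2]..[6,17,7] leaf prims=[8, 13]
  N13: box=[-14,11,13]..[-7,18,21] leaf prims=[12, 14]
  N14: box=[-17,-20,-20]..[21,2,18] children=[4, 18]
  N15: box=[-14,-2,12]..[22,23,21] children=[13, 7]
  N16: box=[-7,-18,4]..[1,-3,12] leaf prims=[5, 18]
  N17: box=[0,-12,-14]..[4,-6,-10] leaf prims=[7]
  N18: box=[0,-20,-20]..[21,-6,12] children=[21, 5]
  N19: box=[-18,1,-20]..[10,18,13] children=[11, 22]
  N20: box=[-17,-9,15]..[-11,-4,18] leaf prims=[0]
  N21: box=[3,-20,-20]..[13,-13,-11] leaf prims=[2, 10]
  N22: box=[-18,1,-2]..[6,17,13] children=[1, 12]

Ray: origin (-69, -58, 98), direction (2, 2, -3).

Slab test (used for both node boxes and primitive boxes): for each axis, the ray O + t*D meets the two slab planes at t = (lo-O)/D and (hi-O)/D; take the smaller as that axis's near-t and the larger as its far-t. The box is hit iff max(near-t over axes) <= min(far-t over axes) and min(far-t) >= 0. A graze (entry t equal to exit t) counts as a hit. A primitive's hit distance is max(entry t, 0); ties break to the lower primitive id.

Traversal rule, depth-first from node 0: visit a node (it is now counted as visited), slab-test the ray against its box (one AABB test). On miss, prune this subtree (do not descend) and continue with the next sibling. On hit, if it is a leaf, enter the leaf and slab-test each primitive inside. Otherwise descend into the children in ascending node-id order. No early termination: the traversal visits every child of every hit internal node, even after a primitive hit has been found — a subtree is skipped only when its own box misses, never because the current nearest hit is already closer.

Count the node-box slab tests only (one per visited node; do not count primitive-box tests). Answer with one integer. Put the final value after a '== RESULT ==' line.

Traverse from the root:
N0 x:[51/2,91/2] y:[19,81/2] z:[77/3,118/3] -> hit [77/3,118/3], descend [3, 14]
  N3 x:[51/2,91/2] y:[28,81/2] z:[77/3,118/3] -> hit [28,118/3], descend [15, 19]
    N15 x:[55/2,91/2] y:[28,81/2] z:[77/3,86/3] -> hit [28,86/3], descend [7, 13]
      N7 x:[71/2,91/2] y:[28,81/2] z:[26,86/3] -> miss, prune
      N13 x:[55/2,31] y:[69/2,38] z:[77/3,85/3] -> miss, prune
    N19 x:[51/2,79/2] y:[59/2,38] z:[85/3,118/3] -> hit [59/2,38], descend [11, 22]
      N11 x:[37,79/2] y:[32,38] z:[33,118/3] -> hit [37,38] leaf, test {P1(miss), P9@t=112/3}
      N22 x:[51/2,75/2] y:[59/2,75/2] z:[85/3,100/3] -> hit [59/2,100/3], descend [1, 12]
        N1 x:[51/2,26] y:[59/2,32] z:[85/3,29] -> miss, prune
        N12 x:[31,75/2] y:[35,75/2] z:[91/3,100/3] -> miss, prune
  N14 x:[26,45] y:[19,30] z:[80/3,118/3] -> hit [80/3,30], descend [4, 18]
    N4 x:[26,36] y:[20,30] z:[80/3,113/3] -> hit [80/3,30], descend [8, 10]
      N8 x:[26,35] y:[20,55/2] z:[80/3,94/3] -> hit [80/3,55/2], descend [16, 20]
        N16 x:[31,35] y:[20,55/2] z:[86/3,94/3] -> miss, prune
        N20 x:[26,29] y:[49/2,27] z:[80/3,83/3] -> hit [80/3,27] leaf, test {P0@t=80/3}
      N10 x:[63/2,36] y:[26,30] z:[107/3,113/3] -> miss, prune
    N18 x:[69/2,45] y:[19,26] z:[86/3,118/3] -> miss, prune

order=[0, 3, 15, 7, 13, 19, 11, 22, 1, 12, 14, 4, 8, 16, 20, 10, 18]  |boxes|=17  |leaves|=2  hit=P0

== RESULT ==
17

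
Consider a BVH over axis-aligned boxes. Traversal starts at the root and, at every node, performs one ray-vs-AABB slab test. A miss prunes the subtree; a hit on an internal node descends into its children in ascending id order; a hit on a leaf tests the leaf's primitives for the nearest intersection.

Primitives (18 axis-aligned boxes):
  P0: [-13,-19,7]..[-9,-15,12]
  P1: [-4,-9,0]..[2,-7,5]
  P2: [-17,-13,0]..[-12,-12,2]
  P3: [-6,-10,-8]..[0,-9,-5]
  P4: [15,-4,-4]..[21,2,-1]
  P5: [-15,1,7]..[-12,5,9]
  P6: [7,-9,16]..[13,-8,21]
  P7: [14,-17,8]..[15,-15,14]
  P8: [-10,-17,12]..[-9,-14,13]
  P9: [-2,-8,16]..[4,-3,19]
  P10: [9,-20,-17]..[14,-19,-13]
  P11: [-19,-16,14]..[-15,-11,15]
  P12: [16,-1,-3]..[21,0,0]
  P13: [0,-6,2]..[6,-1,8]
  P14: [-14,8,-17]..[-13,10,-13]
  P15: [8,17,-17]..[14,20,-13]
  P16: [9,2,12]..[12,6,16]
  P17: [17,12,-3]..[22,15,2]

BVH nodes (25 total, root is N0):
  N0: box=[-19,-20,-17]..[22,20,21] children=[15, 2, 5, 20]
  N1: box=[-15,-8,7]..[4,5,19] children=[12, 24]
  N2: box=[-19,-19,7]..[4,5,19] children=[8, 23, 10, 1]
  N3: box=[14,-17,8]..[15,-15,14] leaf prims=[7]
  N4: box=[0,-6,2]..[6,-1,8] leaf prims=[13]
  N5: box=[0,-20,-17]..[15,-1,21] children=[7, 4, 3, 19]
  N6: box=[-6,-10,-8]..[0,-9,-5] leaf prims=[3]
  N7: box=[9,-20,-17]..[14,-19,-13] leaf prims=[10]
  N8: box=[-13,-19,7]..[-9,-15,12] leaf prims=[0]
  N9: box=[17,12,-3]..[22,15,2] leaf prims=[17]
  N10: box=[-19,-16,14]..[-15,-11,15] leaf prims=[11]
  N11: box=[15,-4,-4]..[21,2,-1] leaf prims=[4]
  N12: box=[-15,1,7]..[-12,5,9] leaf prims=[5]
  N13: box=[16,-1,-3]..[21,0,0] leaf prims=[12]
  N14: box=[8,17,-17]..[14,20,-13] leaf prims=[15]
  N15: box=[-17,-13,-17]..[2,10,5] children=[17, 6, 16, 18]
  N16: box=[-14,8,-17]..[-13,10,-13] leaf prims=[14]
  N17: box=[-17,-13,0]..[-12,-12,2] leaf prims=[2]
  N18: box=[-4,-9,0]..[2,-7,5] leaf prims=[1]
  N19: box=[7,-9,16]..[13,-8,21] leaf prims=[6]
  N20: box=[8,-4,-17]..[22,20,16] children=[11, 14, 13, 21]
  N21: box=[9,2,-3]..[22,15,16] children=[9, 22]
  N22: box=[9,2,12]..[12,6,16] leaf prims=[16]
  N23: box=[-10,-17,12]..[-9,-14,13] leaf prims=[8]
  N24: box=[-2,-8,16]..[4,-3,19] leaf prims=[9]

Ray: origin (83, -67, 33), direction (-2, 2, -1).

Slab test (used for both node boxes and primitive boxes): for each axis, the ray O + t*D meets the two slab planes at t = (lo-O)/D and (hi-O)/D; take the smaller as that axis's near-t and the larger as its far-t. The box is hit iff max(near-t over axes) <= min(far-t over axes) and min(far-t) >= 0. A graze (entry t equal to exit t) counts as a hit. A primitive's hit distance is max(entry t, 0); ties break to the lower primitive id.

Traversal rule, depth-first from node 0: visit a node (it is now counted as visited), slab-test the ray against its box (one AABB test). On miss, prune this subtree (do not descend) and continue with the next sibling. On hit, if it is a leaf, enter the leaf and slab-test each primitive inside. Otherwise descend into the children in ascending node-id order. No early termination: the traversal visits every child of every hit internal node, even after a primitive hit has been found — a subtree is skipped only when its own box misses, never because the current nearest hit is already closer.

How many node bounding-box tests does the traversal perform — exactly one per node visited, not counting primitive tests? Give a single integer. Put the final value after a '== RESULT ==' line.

Traverse from the root:
N0 x:[61/2,51] y:[47/2,87/2] z:[12,50] -> hit [61/2,87/2], descend [2, 5, 15, 20]
  N2 x:[79/2,51] y:[24,36] z:[14,26] -> miss, prune
  N5 x:[34,83/2] y:[47/2,33] z:[12,50] -> miss, prune
  N15 x:[81/2,50] y:[27,77/2] z:[28,50] -> miss, prune
  N20 x:[61/2,75/2] y:[63/2,87/2] z:[17,50] -> hit [63/2,75/2], descend [11, 13, 14, 21]
    N11 x:[31,34] y:[63/2,69/2] z:[34,37] -> hit [34,34] leaf, test {P4@t=34}
    N13 x:[31,67/2] y:[33,67/2] z:[33,36] -> hit [33,67/2] leaf, test {P12@t=33}
    N14 x:[69/2,75/2] y:[42,87/2] z:[46,50] -> miss, prune
    N21 x:[61/2,37] y:[69/2,41] z:[17,36] -> hit [69/2,36], descend [9, 22]
      N9 x:[61/2,33] y:[79/2,41] z:[31,36] -> miss, prune
      N22 x:[71/2,37] y:[69/2,73/2] z:[17,21] -> miss, prune

Visited [0, 2, 5, 15, 20, 11, 13, 14, 21, 9, 22]. Tests: 11 box, 2 leaf. Nearest: P12.

== RESULT ==
11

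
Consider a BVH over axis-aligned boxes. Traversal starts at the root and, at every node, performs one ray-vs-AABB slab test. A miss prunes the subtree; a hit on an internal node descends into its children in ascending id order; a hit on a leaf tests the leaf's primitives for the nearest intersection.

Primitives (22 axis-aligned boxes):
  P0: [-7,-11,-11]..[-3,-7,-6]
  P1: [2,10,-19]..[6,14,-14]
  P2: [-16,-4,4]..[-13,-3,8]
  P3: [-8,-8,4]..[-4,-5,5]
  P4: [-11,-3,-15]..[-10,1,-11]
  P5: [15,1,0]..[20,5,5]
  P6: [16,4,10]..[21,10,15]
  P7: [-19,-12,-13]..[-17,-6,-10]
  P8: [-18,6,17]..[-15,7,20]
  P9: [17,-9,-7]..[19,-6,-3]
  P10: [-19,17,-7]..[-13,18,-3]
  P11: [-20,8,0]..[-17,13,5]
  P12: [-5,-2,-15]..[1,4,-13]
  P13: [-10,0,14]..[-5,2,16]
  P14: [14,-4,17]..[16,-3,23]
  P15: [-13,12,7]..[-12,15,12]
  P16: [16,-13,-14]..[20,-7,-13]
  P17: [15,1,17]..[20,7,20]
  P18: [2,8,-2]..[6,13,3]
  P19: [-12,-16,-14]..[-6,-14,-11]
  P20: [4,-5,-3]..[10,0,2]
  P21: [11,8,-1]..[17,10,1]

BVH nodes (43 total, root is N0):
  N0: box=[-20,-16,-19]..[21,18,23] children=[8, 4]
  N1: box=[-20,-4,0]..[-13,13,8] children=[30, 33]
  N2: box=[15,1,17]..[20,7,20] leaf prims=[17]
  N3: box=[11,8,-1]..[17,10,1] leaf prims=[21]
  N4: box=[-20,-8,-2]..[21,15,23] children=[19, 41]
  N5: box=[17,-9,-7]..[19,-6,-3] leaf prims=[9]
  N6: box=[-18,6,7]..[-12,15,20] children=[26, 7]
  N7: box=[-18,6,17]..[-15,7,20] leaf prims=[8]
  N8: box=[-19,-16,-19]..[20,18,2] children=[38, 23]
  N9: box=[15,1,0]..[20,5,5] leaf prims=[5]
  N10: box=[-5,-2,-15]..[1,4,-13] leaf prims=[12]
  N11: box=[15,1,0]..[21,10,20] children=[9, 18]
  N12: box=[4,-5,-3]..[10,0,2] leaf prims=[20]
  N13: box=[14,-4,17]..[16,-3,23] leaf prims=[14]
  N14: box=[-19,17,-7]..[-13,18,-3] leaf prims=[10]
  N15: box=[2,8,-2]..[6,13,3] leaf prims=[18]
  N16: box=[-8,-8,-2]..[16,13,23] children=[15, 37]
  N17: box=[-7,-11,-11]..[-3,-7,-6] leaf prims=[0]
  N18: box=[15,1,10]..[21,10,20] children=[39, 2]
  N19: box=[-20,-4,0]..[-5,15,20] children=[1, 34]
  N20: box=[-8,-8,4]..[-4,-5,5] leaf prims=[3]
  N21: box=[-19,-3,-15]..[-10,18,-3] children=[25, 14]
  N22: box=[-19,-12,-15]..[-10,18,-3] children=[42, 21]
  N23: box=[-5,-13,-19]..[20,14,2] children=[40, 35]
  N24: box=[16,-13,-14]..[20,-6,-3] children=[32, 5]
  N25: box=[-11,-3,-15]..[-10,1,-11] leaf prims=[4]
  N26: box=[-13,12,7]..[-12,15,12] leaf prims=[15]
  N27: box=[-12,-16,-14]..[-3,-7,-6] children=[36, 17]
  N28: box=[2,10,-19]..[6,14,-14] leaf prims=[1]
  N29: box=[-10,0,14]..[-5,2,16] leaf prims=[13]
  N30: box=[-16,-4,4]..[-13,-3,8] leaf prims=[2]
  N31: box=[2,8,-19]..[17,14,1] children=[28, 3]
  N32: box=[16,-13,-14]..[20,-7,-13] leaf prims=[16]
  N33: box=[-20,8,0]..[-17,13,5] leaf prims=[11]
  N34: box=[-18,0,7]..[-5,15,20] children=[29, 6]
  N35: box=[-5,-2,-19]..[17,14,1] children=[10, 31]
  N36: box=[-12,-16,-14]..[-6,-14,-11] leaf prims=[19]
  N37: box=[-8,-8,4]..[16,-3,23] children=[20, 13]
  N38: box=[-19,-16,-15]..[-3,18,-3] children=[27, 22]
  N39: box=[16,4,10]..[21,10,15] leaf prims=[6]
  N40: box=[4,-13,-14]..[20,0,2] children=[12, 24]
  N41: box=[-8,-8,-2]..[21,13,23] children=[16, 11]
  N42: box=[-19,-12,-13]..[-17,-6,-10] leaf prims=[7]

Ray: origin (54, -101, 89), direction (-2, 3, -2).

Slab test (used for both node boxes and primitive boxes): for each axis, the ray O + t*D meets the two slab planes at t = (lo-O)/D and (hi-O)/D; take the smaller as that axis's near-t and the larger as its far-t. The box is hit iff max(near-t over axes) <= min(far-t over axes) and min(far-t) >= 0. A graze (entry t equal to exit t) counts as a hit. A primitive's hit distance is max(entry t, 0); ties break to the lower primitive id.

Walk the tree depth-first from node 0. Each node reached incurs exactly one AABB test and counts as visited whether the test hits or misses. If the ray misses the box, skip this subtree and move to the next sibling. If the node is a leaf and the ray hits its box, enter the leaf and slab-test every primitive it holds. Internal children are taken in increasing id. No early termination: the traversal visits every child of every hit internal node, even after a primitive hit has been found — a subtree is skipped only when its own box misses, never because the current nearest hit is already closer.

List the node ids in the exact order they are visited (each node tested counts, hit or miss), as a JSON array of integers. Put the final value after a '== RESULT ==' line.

Walk:
N0 x:[33/2,37] y:[85/3,119/3] z:[33,54] -> hit [33,37], descend [4, 8]
  N4 x:[33/2,37] y:[31,116/3] z:[33,91/2] -> hit [33,37], descend [19, 41]
    N19 x:[59/2,37] y:[97/3,116/3] z:[69/2,89/2] -> hit [69/2,37], descend [1, 34]
      N1 x:[67/2,37] y:[97/3,38] z:[81/2,89/2] -> miss, prune
      N34 x:[59/2,36] y:[101/3,116/3] z:[69/2,41] -> hit [69/2,36], descend [6, 29]
        N6 x:[33,36] y:[107/3,116/3] z:[69/2,41] -> hit [107/3,36], descend [7, 26]
          N7 x:[69/2,36] y:[107/3,36] z:[69/2,36] -> hit [107/3,36] leaf, test {P8@t=107/3}
          N26 x:[33,67/2] y:[113/3,116/3] z:[77/2,41] -> miss, prune
        N29 x:[59/2,32] y:[101/3,103/3] z:[73/2,75/2] -> miss, prune
    N41 x:[33/2,31] y:[31,38] z:[33,91/2] -> miss, prune
  N8 x:[17,73/2] y:[85/3,119/3] z:[87/2,54] -> miss, prune

Summary -> nodes [0, 4, 19, 1, 34, 6, 7, 26, 29, 41, 8]; box-tests=11; leaf-entries=1; first=P8

== RESULT ==
[0, 4, 19, 1, 34, 6, 7, 26, 29, 41, 8]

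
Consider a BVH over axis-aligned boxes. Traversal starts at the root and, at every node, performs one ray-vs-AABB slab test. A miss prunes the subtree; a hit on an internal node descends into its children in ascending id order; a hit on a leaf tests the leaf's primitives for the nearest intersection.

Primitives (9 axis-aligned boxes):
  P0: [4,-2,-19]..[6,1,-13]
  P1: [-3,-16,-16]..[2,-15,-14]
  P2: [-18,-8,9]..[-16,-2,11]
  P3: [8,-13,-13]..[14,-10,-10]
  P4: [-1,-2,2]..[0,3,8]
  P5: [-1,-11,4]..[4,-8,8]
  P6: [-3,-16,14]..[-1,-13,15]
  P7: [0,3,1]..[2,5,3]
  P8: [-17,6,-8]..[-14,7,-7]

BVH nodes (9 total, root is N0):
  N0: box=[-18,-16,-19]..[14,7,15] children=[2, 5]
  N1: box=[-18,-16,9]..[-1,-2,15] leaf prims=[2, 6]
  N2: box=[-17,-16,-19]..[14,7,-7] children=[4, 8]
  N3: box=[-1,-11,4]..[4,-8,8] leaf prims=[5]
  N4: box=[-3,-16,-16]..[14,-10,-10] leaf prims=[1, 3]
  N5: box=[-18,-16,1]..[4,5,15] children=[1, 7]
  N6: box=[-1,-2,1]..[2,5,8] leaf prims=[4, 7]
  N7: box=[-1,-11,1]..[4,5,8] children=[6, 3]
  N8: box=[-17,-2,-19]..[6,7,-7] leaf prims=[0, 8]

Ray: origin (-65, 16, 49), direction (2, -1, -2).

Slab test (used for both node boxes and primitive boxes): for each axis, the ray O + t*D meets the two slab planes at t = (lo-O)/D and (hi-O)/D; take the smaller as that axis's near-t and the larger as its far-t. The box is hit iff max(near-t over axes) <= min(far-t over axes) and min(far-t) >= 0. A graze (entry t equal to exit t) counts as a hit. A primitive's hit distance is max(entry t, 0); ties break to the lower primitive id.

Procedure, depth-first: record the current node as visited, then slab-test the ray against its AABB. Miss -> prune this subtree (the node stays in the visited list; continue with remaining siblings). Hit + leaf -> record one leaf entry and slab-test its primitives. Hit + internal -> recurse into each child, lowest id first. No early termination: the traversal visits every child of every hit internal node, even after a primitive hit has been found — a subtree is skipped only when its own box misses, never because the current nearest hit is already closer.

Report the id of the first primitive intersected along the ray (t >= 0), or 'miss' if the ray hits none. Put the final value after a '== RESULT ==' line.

Trace the traversal:
N0 x:[47/2,79/2] y:[9,32] z:[17,34] -> hit [47/2,32], descend [2, 5]
  N2 x:[24,79/2] y:[9,32] z:[28,34] -> hit [28,32], descend [4, 8]
    N4 x:[31,79/2] y:[26,32] z:[59/2,65/2] -> hit [31,32] leaf, test {P1@t=63/2, P3(miss)}
    N8 x:[24,71/2] y:[9,18] z:[28,34] -> miss, prune
  N5 x:[47/2,69/2] y:[11,32] z:[17,24] -> hit [47/2,24], descend [1, 7]
    N1 x:[47/2,32] y:[18,32] z:[17,20] -> miss, prune
    N7 x:[32,69/2] y:[11,27] z:[41/2,24] -> miss, prune

7 AABB tests over nodes [0, 2, 4, 8, 5, 1, 7]; 1 leaf entered; closest P1.

== RESULT ==
1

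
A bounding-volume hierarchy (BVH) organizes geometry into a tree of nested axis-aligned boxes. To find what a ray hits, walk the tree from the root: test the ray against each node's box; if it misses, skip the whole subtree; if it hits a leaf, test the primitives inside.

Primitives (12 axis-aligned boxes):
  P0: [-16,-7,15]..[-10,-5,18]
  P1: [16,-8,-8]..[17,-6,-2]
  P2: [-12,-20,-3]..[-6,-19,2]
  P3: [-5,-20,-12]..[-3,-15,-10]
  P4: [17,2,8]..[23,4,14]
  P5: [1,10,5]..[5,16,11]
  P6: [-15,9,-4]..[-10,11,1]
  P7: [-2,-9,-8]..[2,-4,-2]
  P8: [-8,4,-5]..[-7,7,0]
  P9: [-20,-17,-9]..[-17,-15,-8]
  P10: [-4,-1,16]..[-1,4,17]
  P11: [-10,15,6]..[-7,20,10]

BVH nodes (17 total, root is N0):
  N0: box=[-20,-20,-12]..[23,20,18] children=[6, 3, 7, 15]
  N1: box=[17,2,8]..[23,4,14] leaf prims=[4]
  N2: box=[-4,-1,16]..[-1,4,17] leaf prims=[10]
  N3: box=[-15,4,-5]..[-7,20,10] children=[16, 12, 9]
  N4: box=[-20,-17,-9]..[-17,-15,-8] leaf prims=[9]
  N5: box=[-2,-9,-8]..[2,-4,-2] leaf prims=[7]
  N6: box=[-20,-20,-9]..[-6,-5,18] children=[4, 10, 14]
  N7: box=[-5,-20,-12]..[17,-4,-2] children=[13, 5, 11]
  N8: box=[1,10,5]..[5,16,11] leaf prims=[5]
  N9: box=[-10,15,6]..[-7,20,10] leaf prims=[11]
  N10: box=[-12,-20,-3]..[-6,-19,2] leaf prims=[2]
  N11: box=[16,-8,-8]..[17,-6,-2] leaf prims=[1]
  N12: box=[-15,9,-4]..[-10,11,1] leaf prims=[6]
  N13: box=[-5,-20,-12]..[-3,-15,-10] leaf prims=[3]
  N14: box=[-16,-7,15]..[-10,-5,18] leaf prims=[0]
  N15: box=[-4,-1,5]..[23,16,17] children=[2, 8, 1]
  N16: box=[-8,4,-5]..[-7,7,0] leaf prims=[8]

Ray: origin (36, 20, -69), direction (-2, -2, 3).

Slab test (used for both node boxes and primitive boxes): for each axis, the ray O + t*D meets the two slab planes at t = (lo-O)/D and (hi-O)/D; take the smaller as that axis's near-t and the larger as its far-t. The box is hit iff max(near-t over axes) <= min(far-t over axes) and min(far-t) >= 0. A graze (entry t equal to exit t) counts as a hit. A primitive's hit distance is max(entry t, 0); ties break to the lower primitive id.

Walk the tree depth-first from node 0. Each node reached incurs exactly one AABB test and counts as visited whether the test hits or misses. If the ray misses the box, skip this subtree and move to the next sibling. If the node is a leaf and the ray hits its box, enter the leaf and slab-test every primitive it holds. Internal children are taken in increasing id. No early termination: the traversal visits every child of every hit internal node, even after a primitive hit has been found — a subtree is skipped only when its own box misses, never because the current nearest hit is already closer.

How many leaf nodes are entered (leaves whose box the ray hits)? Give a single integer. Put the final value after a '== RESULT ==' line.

Walk:
N0 x:[13/2,28] y:[0,20] z:[19,29] -> hit [19,20], descend [3, 6, 7, 15]
  N3 x:[43/2,51/2] y:[0,8] z:[64/3,79/3] -> miss, prune
  N6 x:[21,28] y:[25/2,20] z:[20,29] -> miss, prune
  N7 x:[19/2,41/2] y:[12,20] z:[19,67/3] -> hit [19,20], descend [5, 11, 13]
    N5 x:[17,19] y:[12,29/2] z:[61/3,67/3] -> miss, prune
    N11 x:[19/2,10] y:[13,14] z:[61/3,67/3] -> miss, prune
    N13 x:[39/2,41/2] y:[35/2,20] z:[19,59/3] -> hit [39/2,59/3] leaf, test {P3@t=39/2}
  N15 x:[13/2,20] y:[2,21/2] z:[74/3,86/3] -> miss, prune

8 AABB tests over nodes [0, 3, 6, 7, 5, 11, 13, 15]; 1 leaf entered; closest P3.

== RESULT ==
1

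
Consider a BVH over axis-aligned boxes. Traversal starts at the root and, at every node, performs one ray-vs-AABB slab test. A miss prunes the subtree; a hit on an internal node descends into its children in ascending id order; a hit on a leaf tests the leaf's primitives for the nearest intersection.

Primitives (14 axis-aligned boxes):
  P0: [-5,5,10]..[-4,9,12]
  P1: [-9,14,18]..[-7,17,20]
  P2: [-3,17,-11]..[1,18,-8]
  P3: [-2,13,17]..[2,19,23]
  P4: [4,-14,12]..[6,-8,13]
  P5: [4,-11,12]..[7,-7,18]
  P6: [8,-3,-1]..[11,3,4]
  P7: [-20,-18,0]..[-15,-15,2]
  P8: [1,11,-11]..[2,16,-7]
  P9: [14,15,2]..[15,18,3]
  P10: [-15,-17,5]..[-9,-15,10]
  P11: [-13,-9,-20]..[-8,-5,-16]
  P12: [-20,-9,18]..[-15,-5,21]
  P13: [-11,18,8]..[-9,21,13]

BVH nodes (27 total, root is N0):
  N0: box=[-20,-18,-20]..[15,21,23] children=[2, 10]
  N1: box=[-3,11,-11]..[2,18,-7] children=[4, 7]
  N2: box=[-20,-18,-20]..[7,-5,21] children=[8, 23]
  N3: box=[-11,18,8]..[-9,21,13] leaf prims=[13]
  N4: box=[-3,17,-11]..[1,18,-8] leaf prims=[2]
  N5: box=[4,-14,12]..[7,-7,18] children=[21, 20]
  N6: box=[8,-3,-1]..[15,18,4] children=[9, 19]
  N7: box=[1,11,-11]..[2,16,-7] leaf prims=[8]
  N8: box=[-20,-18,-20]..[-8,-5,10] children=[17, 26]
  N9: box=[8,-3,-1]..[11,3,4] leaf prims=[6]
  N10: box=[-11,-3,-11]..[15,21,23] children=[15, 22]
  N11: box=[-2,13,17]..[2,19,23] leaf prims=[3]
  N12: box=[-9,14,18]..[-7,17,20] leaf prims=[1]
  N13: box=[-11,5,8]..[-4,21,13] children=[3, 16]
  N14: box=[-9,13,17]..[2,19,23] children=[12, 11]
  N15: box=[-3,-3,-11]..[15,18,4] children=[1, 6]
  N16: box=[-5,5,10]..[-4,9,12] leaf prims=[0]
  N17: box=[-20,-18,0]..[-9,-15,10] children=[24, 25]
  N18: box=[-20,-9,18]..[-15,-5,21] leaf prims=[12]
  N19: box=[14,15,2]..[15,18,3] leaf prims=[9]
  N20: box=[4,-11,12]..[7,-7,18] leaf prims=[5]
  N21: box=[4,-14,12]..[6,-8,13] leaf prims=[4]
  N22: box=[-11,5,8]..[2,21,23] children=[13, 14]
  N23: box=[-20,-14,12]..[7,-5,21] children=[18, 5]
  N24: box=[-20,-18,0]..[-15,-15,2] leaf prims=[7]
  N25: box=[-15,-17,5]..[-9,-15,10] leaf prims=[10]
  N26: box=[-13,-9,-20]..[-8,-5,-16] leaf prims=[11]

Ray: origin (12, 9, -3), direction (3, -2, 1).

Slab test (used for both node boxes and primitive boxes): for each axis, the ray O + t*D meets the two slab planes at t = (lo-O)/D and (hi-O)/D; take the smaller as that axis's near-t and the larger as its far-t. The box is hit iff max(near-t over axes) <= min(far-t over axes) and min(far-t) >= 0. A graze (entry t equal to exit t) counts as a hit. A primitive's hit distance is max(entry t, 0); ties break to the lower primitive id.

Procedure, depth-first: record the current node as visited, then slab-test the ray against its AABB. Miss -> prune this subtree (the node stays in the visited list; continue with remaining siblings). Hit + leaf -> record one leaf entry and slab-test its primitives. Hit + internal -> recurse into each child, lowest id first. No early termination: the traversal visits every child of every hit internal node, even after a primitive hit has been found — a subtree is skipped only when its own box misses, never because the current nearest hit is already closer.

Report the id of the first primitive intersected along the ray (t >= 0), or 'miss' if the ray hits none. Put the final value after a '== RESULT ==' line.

Traverse from the root:
N0 x:[-32/3,1] y:[-6,27/2] z:[-17,26] -> hit [-6,1], descend [2, 10]
  N2 x:[-32/3,-5/3] y:[7,27/2] z:[-17,24] -> miss, prune
  N10 x:[-23/3,1] y:[-6,6] z:[-8,26] -> hit [-6,1], descend [15, 22]
    N15 x:[-5,1] y:[-9/2,6] z:[-8,7] -> hit [-9/2,1], descend [1, 6]
      N1 x:[-5,-10/3] y:[-9/2,-1] z:[-8,-4] -> miss, prune
      N6 x:[-4/3,1] y:[-9/2,6] z:[2,7] -> miss, prune
    N22 x:[-23/3,-10/3] y:[-6,2] z:[11,26] -> miss, prune

Visited [0, 2, 10, 15, 1, 6, 22]. Tests: 7 box, 0 leaf. Nearest: miss.

== RESULT ==
miss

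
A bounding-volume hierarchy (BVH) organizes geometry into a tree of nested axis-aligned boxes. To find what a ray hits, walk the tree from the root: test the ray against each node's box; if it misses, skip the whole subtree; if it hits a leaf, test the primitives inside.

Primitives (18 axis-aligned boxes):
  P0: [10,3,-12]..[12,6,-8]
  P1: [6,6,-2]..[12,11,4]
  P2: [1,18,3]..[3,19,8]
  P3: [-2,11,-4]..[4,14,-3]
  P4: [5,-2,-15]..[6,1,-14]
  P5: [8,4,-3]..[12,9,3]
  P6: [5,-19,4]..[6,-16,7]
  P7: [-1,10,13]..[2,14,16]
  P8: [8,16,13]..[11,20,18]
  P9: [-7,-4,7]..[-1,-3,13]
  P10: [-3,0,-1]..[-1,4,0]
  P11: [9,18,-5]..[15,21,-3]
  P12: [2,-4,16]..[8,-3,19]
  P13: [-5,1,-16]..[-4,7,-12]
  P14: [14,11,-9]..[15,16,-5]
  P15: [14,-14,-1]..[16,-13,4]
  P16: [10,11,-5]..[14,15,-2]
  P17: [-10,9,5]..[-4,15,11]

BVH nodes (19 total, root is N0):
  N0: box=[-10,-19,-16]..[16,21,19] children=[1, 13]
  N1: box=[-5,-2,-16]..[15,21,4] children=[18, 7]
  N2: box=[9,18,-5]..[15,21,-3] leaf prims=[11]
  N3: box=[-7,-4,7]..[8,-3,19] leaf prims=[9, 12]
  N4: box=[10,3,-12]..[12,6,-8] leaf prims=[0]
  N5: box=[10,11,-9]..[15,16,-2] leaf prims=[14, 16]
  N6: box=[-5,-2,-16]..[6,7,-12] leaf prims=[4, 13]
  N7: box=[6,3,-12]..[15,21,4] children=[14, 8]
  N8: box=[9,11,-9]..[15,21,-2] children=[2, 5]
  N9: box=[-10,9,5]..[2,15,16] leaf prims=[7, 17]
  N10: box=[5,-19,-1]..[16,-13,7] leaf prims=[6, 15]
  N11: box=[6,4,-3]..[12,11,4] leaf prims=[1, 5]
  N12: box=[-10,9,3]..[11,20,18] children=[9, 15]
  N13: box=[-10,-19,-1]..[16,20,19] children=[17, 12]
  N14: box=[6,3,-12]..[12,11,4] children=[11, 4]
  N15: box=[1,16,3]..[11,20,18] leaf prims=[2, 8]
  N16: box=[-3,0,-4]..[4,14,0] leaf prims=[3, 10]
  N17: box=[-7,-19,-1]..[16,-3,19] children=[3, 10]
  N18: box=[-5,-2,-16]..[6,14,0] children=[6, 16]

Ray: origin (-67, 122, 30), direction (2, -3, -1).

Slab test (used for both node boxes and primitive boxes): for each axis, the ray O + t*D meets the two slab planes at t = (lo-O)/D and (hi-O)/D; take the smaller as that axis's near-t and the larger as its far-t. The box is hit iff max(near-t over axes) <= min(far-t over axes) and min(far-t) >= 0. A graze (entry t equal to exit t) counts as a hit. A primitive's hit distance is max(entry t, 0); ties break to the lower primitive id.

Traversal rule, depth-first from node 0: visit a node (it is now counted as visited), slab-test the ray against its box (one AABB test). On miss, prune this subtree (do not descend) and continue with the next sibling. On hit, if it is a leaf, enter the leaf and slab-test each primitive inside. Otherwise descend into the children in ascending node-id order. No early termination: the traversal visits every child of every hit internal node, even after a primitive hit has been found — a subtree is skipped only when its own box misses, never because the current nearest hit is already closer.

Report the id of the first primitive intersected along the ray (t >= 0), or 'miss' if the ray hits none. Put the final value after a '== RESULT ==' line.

Walk:
N0 x:[57/2,83/2] y:[101/3,47] z:[11,46] -> hit [101/3,83/2], descend [1, 13]
  N1 x:[31,41] y:[101/3,124/3] z:[26,46] -> hit [101/3,41], descend [7, 18]
    N7 x:[73/2,41] y:[101/3,119/3] z:[26,42] -> hit [73/2,119/3], descend [8, 14]
      N8 x:[38,41] y:[101/3,37] z:[32,39] -> miss, prune
      N14 x:[73/2,79/2] y:[37,119/3] z:[26,42] -> hit [37,79/2], descend [4, 11]
        N4 x:[77/2,79/2] y:[116/3,119/3] z:[38,42] -> hit [116/3,79/2] leaf, test {P0@t=116/3}
        N11 x:[73/2,79/2] y:[37,118/3] z:[26,33] -> miss, prune
    N18 x:[31,73/2] y:[36,124/3] z:[30,46] -> hit [36,73/2], descend [6, 16]
      N6 x:[31,73/2] y:[115/3,124/3] z:[42,46] -> miss, prune
      N16 x:[32,71/2] y:[36,122/3] z:[30,34] -> miss, prune
  N13 x:[57/2,83/2] y:[34,47] z:[11,31] -> miss, prune

Visited [0, 1, 7, 8, 14, 4, 11, 18, 6, 16, 13]. Tests: 11 box, 1 leaf. Nearest: P0.

== RESULT ==
0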